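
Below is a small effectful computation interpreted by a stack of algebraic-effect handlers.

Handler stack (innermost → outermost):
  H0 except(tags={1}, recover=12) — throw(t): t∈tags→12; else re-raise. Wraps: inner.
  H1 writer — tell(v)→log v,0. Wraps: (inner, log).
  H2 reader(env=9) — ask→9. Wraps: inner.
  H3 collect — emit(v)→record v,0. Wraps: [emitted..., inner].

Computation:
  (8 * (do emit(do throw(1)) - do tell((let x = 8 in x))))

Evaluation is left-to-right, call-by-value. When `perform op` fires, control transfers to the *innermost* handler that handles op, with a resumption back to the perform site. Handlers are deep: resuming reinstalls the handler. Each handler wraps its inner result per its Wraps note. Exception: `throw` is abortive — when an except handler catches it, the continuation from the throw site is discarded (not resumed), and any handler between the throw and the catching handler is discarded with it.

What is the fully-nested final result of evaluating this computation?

Answer: [(12, ())]

Evaluation trace:
throw(1) @ H0 caught ⇒ 12
H1 returns (12, ())
H2 returns (12, ())
H3 returns [(12, ())]
= [(12, ())]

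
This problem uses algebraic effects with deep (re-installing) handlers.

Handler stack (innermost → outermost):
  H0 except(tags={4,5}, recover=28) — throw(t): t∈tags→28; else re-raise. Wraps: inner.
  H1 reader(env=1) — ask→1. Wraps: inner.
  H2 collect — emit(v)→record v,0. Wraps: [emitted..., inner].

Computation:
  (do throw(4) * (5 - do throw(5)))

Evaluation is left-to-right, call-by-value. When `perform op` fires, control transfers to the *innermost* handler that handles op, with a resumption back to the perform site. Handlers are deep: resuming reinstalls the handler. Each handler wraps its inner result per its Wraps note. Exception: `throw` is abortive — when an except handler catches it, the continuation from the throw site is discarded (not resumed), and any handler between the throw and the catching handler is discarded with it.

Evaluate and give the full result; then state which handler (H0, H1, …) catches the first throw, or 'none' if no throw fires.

Answer: [28] ; first throw caught by: H0

Working:
throw(4) @ H0 caught ⇒ 28
H1 returns 28
H2 returns [28]
= [28]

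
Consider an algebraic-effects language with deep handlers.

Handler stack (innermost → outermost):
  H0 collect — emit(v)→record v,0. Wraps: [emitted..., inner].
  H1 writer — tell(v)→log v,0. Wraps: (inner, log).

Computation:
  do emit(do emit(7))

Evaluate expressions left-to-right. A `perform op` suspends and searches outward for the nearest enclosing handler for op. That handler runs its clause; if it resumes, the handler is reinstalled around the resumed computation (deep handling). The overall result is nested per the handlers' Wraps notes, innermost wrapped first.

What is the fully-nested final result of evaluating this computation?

Working:
emit(7) @ H0 ⇒ out+=7
emit(0) @ H0 ⇒ out+=0
H0 returns [7, 0, 0]
H1 returns ([7, 0, 0], ())
= ([7, 0, 0], ())

Answer: ([7, 0, 0], ())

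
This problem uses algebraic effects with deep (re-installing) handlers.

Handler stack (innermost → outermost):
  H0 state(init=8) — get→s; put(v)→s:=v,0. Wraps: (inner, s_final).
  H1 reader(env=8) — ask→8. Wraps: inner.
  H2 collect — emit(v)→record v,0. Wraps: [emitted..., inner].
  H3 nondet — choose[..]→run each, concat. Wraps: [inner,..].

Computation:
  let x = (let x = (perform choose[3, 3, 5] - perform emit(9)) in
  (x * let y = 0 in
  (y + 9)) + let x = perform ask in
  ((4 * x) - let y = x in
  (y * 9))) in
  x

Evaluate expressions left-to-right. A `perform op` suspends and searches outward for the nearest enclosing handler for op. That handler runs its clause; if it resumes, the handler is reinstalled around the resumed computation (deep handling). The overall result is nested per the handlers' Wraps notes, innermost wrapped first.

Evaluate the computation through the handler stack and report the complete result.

Answer: [[9, (-13, 8)], [9, (-13, 8)], [9, (5, 8)]]

Working:
choose[3, 3, 5] @ H3
  branch[0] choose=3:
    emit(9) @ H2 ⇒ out+=9
    ask @ H1 ⇒ 8
    H0 returns (-13, 8)
    H1 returns (-13, 8)
    H2 returns [9, (-13, 8)]
    H3 returns [[9, (-13, 8)]]
  branch[1] choose=3:
    emit(9) @ H2 ⇒ out+=9
    ask @ H1 ⇒ 8
    H0 returns (-13, 8)
    H1 returns (-13, 8)
    H2 returns [9, (-13, 8)]
    H3 returns [[9, (-13, 8)]]
  branch[2] choose=5:
    emit(9) @ H2 ⇒ out+=9
    ask @ H1 ⇒ 8
    H0 returns (5, 8)
    H1 returns (5, 8)
    H2 returns [9, (5, 8)]
    H3 returns [[9, (5, 8)]]
= [[9, (-13, 8)], [9, (-13, 8)], [9, (5, 8)]]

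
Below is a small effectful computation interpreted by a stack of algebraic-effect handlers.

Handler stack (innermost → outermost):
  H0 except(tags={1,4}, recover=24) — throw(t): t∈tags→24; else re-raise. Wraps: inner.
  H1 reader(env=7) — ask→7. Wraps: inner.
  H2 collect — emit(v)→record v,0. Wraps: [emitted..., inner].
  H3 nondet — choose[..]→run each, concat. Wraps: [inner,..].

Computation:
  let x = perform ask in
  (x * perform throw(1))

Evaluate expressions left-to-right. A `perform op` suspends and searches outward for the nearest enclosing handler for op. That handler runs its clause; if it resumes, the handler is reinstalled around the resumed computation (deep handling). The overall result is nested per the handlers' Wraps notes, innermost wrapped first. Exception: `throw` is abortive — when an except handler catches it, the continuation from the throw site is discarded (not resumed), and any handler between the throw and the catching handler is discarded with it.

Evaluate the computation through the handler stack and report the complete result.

Answer: [[24]]

Evaluation trace:
ask @ H1 ⇒ 7
throw(1) @ H0 caught ⇒ 24
H1 returns 24
H2 returns [24]
H3 returns [[24]]
= [[24]]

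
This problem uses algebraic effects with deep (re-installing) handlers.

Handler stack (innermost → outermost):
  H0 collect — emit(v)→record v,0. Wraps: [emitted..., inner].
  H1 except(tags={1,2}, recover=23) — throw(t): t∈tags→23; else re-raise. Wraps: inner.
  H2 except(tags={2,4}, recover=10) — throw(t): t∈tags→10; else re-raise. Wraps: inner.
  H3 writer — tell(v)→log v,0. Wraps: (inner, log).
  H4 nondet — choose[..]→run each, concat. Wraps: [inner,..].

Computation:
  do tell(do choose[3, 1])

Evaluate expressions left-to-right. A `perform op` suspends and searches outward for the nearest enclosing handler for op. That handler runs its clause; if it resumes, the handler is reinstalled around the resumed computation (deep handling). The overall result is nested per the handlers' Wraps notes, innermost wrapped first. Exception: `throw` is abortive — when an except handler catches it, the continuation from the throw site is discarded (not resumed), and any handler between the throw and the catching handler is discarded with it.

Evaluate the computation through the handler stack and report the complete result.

Evaluation trace:
choose[3, 1] @ H4
  branch[0] choose=3:
    tell(3) @ H3 ⇒ log+=3
    H0 returns [0]
    H1 returns [0]
    H2 returns [0]
    H3 returns ([0], (3))
    H4 returns [([0], (3))]
  branch[1] choose=1:
    tell(1) @ H3 ⇒ log+=1
    H0 returns [0]
    H1 returns [0]
    H2 returns [0]
    H3 returns ([0], (1))
    H4 returns [([0], (1))]
= [([0], (3)), ([0], (1))]

Answer: [([0], (3)), ([0], (1))]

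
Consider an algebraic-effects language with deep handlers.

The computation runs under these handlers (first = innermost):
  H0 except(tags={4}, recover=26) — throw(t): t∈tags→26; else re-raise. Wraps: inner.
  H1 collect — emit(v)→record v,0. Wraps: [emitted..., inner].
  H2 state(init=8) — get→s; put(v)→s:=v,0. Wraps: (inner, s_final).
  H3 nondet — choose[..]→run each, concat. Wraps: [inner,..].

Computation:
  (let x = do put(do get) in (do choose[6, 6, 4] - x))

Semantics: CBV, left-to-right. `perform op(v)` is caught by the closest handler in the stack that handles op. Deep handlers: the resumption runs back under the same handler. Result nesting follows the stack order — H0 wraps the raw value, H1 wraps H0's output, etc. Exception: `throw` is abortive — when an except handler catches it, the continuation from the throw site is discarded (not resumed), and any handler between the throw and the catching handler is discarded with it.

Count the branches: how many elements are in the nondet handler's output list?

Step-by-step:
get @ H2 ⇒ 8
put(8) @ H2 ⇒ s:=8
choose[6, 6, 4] @ H3
  branch[0] choose=6:
    H0 returns 6
    H1 returns [6]
    H2 returns ([6], 8)
    H3 returns [([6], 8)]
  branch[1] choose=6:
    H0 returns 6
    H1 returns [6]
    H2 returns ([6], 8)
    H3 returns [([6], 8)]
  branch[2] choose=4:
    H0 returns 4
    H1 returns [4]
    H2 returns ([4], 8)
    H3 returns [([4], 8)]
= [([6], 8), ([6], 8), ([4], 8)]

Answer: 3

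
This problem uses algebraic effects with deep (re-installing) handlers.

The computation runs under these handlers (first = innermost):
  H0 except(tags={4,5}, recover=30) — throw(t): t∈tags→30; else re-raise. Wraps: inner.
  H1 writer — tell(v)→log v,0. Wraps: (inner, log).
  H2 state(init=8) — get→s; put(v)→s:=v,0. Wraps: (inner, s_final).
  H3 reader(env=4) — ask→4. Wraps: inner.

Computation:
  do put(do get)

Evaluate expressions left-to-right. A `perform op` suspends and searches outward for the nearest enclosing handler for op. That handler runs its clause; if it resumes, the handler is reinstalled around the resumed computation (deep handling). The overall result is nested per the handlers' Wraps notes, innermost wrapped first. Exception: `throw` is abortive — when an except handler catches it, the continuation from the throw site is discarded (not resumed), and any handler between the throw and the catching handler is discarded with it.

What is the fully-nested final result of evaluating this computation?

Answer: ((0, ()), 8)

Evaluation trace:
get @ H2 ⇒ 8
put(8) @ H2 ⇒ s:=8
H0 returns 0
H1 returns (0, ())
H2 returns ((0, ()), 8)
H3 returns ((0, ()), 8)
= ((0, ()), 8)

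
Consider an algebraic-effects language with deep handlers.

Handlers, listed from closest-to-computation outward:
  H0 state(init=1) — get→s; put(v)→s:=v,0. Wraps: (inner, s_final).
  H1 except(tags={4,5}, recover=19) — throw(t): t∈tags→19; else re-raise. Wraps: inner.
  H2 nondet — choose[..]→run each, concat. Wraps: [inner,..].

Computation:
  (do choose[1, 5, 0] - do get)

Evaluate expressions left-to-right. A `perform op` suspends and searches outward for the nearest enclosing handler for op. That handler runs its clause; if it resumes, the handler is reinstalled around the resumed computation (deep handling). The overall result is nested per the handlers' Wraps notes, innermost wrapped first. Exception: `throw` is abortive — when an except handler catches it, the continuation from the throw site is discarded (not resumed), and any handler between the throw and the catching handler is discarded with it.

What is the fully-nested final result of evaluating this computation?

Working:
choose[1, 5, 0] @ H2
  branch[0] choose=1:
    get @ H0 ⇒ 1
    H0 returns (0, 1)
    H1 returns (0, 1)
    H2 returns [(0, 1)]
  branch[1] choose=5:
    get @ H0 ⇒ 1
    H0 returns (4, 1)
    H1 returns (4, 1)
    H2 returns [(4, 1)]
  branch[2] choose=0:
    get @ H0 ⇒ 1
    H0 returns (-1, 1)
    H1 returns (-1, 1)
    H2 returns [(-1, 1)]
= [(0, 1), (4, 1), (-1, 1)]

Answer: [(0, 1), (4, 1), (-1, 1)]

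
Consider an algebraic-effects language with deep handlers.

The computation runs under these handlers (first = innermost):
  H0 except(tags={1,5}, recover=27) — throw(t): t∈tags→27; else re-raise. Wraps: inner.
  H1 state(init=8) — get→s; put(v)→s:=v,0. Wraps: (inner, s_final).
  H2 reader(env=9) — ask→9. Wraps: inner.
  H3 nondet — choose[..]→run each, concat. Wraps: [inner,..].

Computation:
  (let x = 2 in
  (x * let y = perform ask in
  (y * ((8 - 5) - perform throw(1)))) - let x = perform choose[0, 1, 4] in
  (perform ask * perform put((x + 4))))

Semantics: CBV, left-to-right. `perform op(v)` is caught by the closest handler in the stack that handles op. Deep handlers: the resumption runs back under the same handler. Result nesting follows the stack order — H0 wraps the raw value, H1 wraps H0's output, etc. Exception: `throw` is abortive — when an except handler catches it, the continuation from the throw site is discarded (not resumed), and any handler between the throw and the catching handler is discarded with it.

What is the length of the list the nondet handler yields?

Answer: 1

Working:
ask @ H2 ⇒ 9
throw(1) @ H0 caught ⇒ 27
H1 returns (27, 8)
H2 returns (27, 8)
H3 returns [(27, 8)]
= [(27, 8)]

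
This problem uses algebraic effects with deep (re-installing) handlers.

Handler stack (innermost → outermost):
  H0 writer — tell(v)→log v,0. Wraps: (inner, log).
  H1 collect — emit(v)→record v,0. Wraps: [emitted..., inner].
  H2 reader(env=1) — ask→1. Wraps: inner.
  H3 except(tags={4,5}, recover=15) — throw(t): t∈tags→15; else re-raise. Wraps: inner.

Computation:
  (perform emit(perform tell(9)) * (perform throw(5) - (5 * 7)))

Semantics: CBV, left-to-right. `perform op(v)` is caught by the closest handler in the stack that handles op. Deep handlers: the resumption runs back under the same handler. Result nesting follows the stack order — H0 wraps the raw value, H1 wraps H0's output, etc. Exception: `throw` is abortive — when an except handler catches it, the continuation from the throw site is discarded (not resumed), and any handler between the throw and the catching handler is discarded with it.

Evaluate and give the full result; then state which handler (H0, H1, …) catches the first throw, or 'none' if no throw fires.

Evaluation trace:
tell(9) @ H0 ⇒ log+=9
emit(0) @ H1 ⇒ out+=0
throw(5) @ H3 caught ⇒ 15
= 15

Answer: 15 ; first throw caught by: H3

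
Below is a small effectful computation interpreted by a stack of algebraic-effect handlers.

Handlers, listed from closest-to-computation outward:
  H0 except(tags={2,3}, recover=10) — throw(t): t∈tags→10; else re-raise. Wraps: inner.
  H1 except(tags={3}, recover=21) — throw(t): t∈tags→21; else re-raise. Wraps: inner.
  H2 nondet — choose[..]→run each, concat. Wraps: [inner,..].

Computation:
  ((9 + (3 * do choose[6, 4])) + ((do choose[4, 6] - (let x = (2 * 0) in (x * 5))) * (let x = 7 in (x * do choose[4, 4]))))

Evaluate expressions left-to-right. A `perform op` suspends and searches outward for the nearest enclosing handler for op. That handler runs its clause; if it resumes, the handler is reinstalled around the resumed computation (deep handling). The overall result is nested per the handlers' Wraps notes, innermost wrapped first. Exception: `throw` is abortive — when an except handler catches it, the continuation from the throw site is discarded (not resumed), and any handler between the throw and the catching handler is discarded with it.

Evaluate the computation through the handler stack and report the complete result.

Answer: [139, 139, 195, 195, 133, 133, 189, 189]

Working:
choose[6, 4] @ H2
  branch[0] choose=6:
    choose[4, 6] @ H2
      branch[0] choose=4:
        choose[4, 4] @ H2
          branch[0] choose=4:
            H0 returns 139
            H1 returns 139
            H2 returns [139]
          branch[1] choose=4:
            H0 returns 139
            H1 returns 139
            H2 returns [139]
      branch[1] choose=6:
        choose[4, 4] @ H2
          branch[0] choose=4:
            H0 returns 195
            H1 returns 195
            H2 returns [195]
          branch[1] choose=4:
            H0 returns 195
            H1 returns 195
            H2 returns [195]
  branch[1] choose=4:
    choose[4, 6] @ H2
      branch[0] choose=4:
        choose[4, 4] @ H2
          branch[0] choose=4:
            H0 returns 133
            H1 returns 133
            H2 returns [133]
          branch[1] choose=4:
            H0 returns 133
            H1 returns 133
            H2 returns [133]
      branch[1] choose=6:
        choose[4, 4] @ H2
          branch[0] choose=4:
            H0 returns 189
            H1 returns 189
            H2 returns [189]
          branch[1] choose=4:
            H0 returns 189
            H1 returns 189
            H2 returns [189]
= [139, 139, 195, 195, 133, 133, 189, 189]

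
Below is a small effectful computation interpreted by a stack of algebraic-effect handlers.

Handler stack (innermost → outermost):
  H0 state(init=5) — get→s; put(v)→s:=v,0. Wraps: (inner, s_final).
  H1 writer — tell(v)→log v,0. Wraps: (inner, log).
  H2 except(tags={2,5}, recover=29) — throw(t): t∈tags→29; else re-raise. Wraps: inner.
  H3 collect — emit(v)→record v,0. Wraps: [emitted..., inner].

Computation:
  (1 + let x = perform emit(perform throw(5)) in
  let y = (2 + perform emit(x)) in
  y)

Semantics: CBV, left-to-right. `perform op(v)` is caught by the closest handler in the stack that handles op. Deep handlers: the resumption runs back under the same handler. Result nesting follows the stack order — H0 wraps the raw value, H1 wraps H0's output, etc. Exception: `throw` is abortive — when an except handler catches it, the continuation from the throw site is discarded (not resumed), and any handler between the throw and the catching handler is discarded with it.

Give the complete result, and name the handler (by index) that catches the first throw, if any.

Answer: [29] ; first throw caught by: H2

Working:
throw(5) @ H2 caught ⇒ 29
H3 returns [29]
= [29]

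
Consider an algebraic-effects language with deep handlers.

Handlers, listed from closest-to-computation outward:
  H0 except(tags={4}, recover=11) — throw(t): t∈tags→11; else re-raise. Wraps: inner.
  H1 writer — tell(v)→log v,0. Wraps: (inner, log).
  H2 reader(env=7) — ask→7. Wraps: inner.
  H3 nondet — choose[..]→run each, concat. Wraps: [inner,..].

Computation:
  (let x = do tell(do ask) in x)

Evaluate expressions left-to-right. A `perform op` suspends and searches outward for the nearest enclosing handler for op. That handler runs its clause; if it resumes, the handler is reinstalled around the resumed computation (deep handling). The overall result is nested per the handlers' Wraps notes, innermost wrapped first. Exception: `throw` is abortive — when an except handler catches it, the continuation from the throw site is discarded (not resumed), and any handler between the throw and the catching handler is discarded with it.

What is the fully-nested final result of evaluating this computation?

Evaluation trace:
ask @ H2 ⇒ 7
tell(7) @ H1 ⇒ log+=7
H0 returns 0
H1 returns (0, (7))
H2 returns (0, (7))
H3 returns [(0, (7))]
= [(0, (7))]

Answer: [(0, (7))]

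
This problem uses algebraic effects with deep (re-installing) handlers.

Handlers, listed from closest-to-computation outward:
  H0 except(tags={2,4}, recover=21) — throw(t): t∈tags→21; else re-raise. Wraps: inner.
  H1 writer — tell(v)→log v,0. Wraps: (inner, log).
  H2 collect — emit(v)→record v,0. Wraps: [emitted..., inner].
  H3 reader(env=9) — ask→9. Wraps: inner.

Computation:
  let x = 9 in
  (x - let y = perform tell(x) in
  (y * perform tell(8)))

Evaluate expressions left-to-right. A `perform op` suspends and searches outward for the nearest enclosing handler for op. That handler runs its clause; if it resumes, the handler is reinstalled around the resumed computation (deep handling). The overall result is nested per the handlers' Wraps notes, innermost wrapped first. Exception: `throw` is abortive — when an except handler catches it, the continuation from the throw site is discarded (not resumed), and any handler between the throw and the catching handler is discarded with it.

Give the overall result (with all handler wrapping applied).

Answer: [(9, (9, 8))]

Working:
tell(9) @ H1 ⇒ log+=9
tell(8) @ H1 ⇒ log+=8
H0 returns 9
H1 returns (9, (9, 8))
H2 returns [(9, (9, 8))]
H3 returns [(9, (9, 8))]
= [(9, (9, 8))]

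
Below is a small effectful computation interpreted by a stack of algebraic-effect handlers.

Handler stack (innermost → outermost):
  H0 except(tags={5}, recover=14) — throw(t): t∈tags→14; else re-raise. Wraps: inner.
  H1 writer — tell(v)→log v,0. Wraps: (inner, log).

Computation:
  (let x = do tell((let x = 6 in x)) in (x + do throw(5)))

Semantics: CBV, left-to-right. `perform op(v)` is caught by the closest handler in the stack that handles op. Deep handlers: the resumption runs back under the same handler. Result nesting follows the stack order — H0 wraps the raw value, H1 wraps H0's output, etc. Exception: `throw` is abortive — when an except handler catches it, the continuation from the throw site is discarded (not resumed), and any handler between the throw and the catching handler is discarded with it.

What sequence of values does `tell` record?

Answer: (6)

Evaluation trace:
tell(6) @ H1 ⇒ log+=6
throw(5) @ H0 caught ⇒ 14
H1 returns (14, (6))
= (14, (6))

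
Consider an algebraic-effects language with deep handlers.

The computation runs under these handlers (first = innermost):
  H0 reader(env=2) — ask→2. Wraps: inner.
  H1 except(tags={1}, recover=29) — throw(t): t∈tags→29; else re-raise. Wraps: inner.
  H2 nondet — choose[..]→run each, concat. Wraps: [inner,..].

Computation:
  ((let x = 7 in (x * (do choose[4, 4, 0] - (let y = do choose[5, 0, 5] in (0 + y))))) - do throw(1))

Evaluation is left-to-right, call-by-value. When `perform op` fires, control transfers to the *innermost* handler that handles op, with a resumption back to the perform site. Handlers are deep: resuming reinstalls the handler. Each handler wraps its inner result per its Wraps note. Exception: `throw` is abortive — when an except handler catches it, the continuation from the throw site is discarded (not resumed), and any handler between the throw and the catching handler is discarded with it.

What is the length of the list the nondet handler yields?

Answer: 9

Step-by-step:
choose[4, 4, 0] @ H2
  branch[0] choose=4:
    choose[5, 0, 5] @ H2
      branch[0] choose=5:
        throw(1) @ H1 caught ⇒ 29
        H2 returns [29]
      branch[1] choose=0:
        throw(1) @ H1 caught ⇒ 29
        H2 returns [29]
      branch[2] choose=5:
        throw(1) @ H1 caught ⇒ 29
        H2 returns [29]
  branch[1] choose=4:
    choose[5, 0, 5] @ H2
      branch[0] choose=5:
        throw(1) @ H1 caught ⇒ 29
        H2 returns [29]
      branch[1] choose=0:
        throw(1) @ H1 caught ⇒ 29
        H2 returns [29]
      branch[2] choose=5:
        throw(1) @ H1 caught ⇒ 29
        H2 returns [29]
  branch[2] choose=0:
    choose[5, 0, 5] @ H2
      branch[0] choose=5:
        throw(1) @ H1 caught ⇒ 29
        H2 returns [29]
      branch[1] choose=0:
        throw(1) @ H1 caught ⇒ 29
        H2 returns [29]
      branch[2] choose=5:
        throw(1) @ H1 caught ⇒ 29
        H2 returns [29]
= [29, 29, 29, 29, 29, 29, 29, 29, 29]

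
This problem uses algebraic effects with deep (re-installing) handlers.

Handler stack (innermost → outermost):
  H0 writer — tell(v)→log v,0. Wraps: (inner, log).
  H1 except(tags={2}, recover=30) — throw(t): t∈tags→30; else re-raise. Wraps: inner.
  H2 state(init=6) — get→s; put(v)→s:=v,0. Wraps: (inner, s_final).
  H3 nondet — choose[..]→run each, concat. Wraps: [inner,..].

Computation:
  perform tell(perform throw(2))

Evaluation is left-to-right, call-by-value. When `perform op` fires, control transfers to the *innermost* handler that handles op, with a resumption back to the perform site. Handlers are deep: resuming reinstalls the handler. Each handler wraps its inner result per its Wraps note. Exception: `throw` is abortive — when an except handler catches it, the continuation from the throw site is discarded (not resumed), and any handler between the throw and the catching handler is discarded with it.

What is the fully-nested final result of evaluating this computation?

Working:
throw(2) @ H1 caught ⇒ 30
H2 returns (30, 6)
H3 returns [(30, 6)]
= [(30, 6)]

Answer: [(30, 6)]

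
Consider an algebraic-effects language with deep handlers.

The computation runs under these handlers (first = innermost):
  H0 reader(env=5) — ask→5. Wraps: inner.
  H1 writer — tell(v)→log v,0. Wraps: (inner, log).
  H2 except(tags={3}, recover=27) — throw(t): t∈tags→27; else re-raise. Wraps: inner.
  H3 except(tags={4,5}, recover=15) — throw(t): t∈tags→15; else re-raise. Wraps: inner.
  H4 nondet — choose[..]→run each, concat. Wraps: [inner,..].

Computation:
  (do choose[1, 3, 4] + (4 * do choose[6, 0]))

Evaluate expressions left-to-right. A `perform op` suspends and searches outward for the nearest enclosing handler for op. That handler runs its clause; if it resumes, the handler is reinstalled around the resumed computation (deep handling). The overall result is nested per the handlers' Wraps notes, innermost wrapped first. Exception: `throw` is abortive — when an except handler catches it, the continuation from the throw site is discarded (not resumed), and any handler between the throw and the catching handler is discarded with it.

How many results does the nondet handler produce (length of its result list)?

Answer: 6

Evaluation trace:
choose[1, 3, 4] @ H4
  branch[0] choose=1:
    choose[6, 0] @ H4
      branch[0] choose=6:
        H0 returns 25
        H1 returns (25, ())
        H2 returns (25, ())
        H3 returns (25, ())
        H4 returns [(25, ())]
      branch[1] choose=0:
        H0 returns 1
        H1 returns (1, ())
        H2 returns (1, ())
        H3 returns (1, ())
        H4 returns [(1, ())]
  branch[1] choose=3:
    choose[6, 0] @ H4
      branch[0] choose=6:
        H0 returns 27
        H1 returns (27, ())
        H2 returns (27, ())
        H3 returns (27, ())
        H4 returns [(27, ())]
      branch[1] choose=0:
        H0 returns 3
        H1 returns (3, ())
        H2 returns (3, ())
        H3 returns (3, ())
        H4 returns [(3, ())]
  branch[2] choose=4:
    choose[6, 0] @ H4
      branch[0] choose=6:
        H0 returns 28
        H1 returns (28, ())
        H2 returns (28, ())
        H3 returns (28, ())
        H4 returns [(28, ())]
      branch[1] choose=0:
        H0 returns 4
        H1 returns (4, ())
        H2 returns (4, ())
        H3 returns (4, ())
        H4 returns [(4, ())]
= [(25, ()), (1, ()), (27, ()), (3, ()), (28, ()), (4, ())]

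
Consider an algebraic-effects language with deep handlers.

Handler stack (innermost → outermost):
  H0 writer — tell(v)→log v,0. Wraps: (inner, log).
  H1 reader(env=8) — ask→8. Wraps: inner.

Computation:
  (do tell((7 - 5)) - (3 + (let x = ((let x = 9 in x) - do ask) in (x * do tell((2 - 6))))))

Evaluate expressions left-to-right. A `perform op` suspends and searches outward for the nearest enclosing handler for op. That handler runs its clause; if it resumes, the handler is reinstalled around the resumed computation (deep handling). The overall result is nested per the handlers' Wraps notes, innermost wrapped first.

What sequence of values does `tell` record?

Step-by-step:
tell(2) @ H0 ⇒ log+=2
ask @ H1 ⇒ 8
tell(-4) @ H0 ⇒ log+=-4
H0 returns (-3, (2, -4))
H1 returns (-3, (2, -4))
= (-3, (2, -4))

Answer: (2, -4)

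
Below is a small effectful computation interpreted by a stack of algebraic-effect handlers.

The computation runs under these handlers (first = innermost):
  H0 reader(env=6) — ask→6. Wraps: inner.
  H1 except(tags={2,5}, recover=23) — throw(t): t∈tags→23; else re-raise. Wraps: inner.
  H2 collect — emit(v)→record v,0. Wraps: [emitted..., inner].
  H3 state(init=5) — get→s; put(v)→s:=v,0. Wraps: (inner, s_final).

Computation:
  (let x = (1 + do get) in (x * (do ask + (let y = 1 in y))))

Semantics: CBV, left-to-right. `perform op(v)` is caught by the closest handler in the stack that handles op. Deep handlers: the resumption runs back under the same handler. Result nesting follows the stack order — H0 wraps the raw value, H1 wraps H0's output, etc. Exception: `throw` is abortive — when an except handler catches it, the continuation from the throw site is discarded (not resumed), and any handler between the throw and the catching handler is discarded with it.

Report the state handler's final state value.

Evaluation trace:
get @ H3 ⇒ 5
ask @ H0 ⇒ 6
H0 returns 42
H1 returns 42
H2 returns [42]
H3 returns ([42], 5)
= ([42], 5)

Answer: 5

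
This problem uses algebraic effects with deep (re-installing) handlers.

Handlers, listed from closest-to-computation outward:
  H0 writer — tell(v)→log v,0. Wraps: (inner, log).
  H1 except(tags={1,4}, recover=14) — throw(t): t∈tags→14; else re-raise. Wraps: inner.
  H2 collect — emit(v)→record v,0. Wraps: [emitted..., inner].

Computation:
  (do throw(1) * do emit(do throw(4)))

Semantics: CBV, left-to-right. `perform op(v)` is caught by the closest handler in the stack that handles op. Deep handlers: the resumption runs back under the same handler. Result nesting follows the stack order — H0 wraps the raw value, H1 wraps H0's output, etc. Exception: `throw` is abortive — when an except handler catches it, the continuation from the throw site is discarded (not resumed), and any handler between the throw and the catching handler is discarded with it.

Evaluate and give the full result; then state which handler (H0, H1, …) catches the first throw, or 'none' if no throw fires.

Answer: [14] ; first throw caught by: H1

Evaluation trace:
throw(1) @ H1 caught ⇒ 14
H2 returns [14]
= [14]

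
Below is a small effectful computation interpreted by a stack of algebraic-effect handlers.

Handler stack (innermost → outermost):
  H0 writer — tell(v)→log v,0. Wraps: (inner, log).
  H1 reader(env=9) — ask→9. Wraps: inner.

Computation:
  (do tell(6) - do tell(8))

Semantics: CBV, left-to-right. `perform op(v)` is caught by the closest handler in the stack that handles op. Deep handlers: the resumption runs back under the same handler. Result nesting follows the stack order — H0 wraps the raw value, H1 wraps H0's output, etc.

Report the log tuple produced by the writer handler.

Working:
tell(6) @ H0 ⇒ log+=6
tell(8) @ H0 ⇒ log+=8
H0 returns (0, (6, 8))
H1 returns (0, (6, 8))
= (0, (6, 8))

Answer: (6, 8)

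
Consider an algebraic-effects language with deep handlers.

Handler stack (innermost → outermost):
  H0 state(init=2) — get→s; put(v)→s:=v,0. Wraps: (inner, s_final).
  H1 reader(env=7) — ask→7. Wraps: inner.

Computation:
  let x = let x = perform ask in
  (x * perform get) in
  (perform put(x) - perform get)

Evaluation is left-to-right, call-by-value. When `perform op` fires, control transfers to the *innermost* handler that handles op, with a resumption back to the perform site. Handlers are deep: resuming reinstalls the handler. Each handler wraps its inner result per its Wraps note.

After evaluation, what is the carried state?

Step-by-step:
ask @ H1 ⇒ 7
get @ H0 ⇒ 2
put(14) @ H0 ⇒ s:=14
get @ H0 ⇒ 14
H0 returns (-14, 14)
H1 returns (-14, 14)
= (-14, 14)

Answer: 14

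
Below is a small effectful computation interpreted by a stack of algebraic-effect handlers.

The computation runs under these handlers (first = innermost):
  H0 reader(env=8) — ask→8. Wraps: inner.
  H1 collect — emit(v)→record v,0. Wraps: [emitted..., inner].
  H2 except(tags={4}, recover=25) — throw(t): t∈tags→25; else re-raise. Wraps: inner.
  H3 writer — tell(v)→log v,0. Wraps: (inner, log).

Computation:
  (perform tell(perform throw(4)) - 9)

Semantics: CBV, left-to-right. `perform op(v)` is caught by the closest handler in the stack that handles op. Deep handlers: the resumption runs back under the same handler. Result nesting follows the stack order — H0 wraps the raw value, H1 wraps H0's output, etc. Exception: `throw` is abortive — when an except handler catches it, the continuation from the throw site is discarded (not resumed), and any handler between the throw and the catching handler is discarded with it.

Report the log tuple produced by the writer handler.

Step-by-step:
throw(4) @ H2 caught ⇒ 25
H3 returns (25, ())
= (25, ())

Answer: ()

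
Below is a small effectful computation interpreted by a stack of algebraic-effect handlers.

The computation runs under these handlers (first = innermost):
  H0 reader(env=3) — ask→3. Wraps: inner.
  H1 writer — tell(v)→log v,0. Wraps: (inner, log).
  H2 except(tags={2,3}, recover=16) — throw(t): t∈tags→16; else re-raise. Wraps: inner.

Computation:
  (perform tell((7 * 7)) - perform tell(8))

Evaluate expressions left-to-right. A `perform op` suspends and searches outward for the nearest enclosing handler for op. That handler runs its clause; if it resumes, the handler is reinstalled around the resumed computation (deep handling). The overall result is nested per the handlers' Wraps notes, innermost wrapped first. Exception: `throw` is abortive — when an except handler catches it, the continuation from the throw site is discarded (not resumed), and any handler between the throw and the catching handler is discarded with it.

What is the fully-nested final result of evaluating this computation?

Answer: (0, (49, 8))

Working:
tell(49) @ H1 ⇒ log+=49
tell(8) @ H1 ⇒ log+=8
H0 returns 0
H1 returns (0, (49, 8))
H2 returns (0, (49, 8))
= (0, (49, 8))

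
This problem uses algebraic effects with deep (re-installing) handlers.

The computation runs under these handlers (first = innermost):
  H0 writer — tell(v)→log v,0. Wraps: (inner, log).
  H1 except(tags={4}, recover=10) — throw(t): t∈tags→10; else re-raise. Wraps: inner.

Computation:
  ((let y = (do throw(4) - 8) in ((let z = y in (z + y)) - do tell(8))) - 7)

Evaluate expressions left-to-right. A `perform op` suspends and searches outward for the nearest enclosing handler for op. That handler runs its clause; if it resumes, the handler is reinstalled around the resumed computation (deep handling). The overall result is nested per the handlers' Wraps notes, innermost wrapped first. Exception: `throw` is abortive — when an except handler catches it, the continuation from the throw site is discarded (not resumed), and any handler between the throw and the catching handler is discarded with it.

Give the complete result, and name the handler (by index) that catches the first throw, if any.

Evaluation trace:
throw(4) @ H1 caught ⇒ 10
= 10

Answer: 10 ; first throw caught by: H1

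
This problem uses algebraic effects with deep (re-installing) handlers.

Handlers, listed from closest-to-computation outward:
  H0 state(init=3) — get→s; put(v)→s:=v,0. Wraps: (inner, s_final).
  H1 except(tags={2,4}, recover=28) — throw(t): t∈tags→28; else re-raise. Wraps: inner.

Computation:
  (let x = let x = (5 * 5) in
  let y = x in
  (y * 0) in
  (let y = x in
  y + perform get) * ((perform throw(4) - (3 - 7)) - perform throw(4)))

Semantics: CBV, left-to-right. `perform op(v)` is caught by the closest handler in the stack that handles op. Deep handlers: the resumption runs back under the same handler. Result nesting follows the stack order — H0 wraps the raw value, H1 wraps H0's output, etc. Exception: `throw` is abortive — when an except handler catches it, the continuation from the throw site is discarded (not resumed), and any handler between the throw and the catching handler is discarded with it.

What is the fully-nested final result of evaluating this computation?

Evaluation trace:
get @ H0 ⇒ 3
throw(4) @ H1 caught ⇒ 28
= 28

Answer: 28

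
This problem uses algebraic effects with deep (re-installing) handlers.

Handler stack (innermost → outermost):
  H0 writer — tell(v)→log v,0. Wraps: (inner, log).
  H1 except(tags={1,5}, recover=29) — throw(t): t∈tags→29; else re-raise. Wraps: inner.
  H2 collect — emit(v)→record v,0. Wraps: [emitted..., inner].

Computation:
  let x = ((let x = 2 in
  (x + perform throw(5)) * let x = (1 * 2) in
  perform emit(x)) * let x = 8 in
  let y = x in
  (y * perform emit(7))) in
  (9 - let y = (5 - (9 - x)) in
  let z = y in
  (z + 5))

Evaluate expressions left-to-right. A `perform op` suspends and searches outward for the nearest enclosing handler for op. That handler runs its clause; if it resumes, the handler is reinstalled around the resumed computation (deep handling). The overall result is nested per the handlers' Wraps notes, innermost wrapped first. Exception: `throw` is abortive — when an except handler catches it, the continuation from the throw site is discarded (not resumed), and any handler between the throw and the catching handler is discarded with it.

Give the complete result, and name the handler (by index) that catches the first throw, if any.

Step-by-step:
throw(5) @ H1 caught ⇒ 29
H2 returns [29]
= [29]

Answer: [29] ; first throw caught by: H1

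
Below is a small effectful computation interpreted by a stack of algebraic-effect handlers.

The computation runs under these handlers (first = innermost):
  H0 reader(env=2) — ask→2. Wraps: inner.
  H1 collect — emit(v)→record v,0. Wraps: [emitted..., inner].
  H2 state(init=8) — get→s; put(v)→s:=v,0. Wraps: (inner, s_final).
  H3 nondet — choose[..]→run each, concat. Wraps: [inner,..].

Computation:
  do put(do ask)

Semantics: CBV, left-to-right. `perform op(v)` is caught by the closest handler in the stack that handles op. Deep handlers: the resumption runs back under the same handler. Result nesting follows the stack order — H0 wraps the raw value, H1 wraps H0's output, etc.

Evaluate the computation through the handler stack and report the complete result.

Answer: [([0], 2)]

Working:
ask @ H0 ⇒ 2
put(2) @ H2 ⇒ s:=2
H0 returns 0
H1 returns [0]
H2 returns ([0], 2)
H3 returns [([0], 2)]
= [([0], 2)]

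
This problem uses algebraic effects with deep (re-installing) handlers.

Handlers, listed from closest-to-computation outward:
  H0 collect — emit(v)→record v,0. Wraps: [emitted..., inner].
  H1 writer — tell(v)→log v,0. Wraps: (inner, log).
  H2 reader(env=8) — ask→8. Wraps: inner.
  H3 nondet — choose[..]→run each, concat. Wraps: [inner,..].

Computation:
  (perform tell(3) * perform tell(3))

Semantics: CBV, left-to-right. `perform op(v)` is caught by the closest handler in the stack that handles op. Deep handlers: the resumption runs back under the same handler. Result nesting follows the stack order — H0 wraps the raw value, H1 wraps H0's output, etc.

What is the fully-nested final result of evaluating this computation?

Step-by-step:
tell(3) @ H1 ⇒ log+=3
tell(3) @ H1 ⇒ log+=3
H0 returns [0]
H1 returns ([0], (3, 3))
H2 returns ([0], (3, 3))
H3 returns [([0], (3, 3))]
= [([0], (3, 3))]

Answer: [([0], (3, 3))]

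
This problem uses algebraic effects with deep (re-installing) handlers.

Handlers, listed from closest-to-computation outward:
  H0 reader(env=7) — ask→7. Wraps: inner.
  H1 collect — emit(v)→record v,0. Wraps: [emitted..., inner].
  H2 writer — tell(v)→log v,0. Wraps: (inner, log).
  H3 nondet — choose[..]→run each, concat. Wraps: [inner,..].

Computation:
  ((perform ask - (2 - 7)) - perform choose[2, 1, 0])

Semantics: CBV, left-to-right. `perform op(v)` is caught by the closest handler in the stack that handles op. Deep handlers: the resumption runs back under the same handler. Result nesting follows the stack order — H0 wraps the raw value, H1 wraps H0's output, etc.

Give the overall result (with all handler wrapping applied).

Evaluation trace:
ask @ H0 ⇒ 7
choose[2, 1, 0] @ H3
  branch[0] choose=2:
    H0 returns 10
    H1 returns [10]
    H2 returns ([10], ())
    H3 returns [([10], ())]
  branch[1] choose=1:
    H0 returns 11
    H1 returns [11]
    H2 returns ([11], ())
    H3 returns [([11], ())]
  branch[2] choose=0:
    H0 returns 12
    H1 returns [12]
    H2 returns ([12], ())
    H3 returns [([12], ())]
= [([10], ()), ([11], ()), ([12], ())]

Answer: [([10], ()), ([11], ()), ([12], ())]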